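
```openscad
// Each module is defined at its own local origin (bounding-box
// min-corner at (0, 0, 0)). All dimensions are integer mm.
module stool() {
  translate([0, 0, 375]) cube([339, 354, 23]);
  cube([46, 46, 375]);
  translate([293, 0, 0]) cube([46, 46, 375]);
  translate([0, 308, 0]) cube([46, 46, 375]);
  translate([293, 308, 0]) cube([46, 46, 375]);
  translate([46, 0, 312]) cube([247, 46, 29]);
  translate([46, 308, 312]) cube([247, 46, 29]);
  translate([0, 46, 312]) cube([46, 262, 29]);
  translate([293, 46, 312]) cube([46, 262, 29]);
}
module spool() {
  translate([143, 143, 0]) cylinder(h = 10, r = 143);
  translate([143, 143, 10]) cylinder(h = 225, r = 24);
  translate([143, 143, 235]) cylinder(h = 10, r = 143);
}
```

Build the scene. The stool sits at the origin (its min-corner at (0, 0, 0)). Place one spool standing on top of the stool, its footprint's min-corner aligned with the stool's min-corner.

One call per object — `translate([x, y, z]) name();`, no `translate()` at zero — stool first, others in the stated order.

stool();
translate([0, 0, 398]) spool();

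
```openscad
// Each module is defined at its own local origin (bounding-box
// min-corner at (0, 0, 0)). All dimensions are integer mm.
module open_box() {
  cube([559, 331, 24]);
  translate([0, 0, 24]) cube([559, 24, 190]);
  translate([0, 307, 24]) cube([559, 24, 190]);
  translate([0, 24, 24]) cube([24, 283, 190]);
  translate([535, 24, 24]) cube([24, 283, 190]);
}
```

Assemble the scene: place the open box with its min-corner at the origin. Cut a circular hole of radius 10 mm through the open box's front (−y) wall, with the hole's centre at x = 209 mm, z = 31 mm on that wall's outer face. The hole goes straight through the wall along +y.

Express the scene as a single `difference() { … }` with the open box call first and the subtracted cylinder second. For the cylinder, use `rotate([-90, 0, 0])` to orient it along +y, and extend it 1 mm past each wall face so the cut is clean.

difference() {
  open_box();
  translate([209, -1, 31]) rotate([-90, 0, 0]) cylinder(h = 26, r = 10);
}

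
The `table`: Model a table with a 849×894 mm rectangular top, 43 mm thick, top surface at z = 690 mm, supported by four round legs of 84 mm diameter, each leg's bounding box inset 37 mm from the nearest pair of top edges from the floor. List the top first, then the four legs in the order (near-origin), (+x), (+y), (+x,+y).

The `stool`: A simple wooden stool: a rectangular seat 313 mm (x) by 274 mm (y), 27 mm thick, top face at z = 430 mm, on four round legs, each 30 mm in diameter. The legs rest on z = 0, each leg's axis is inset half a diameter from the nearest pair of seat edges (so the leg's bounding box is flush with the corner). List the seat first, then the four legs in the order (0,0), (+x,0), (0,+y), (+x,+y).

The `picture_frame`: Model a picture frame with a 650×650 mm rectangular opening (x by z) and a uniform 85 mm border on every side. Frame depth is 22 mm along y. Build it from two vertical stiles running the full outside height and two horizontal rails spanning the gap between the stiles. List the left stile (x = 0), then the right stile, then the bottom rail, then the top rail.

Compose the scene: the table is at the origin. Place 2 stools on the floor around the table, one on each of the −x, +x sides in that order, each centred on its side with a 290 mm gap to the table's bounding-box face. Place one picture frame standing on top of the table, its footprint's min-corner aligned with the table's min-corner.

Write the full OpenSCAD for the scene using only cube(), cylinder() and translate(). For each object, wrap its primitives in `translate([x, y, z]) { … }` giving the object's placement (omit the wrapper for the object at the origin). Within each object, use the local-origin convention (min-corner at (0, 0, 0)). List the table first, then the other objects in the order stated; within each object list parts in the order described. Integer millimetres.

translate([0, 0, 647]) cube([849, 894, 43]);
translate([79, 79, 0]) cylinder(h = 647, r = 42);
translate([770, 79, 0]) cylinder(h = 647, r = 42);
translate([79, 815, 0]) cylinder(h = 647, r = 42);
translate([770, 815, 0]) cylinder(h = 647, r = 42);
translate([-603, 310, 0]) {
  translate([0, 0, 403]) cube([313, 274, 27]);
  translate([15, 15, 0]) cylinder(h = 403, r = 15);
  translate([298, 15, 0]) cylinder(h = 403, r = 15);
  translate([15, 259, 0]) cylinder(h = 403, r = 15);
  translate([298, 259, 0]) cylinder(h = 403, r = 15);
}
translate([1139, 310, 0]) {
  translate([0, 0, 403]) cube([313, 274, 27]);
  translate([15, 15, 0]) cylinder(h = 403, r = 15);
  translate([298, 15, 0]) cylinder(h = 403, r = 15);
  translate([15, 259, 0]) cylinder(h = 403, r = 15);
  translate([298, 259, 0]) cylinder(h = 403, r = 15);
}
translate([0, 0, 690]) {
  cube([85, 22, 820]);
  translate([735, 0, 0]) cube([85, 22, 820]);
  translate([85, 0, 0]) cube([650, 22, 85]);
  translate([85, 0, 735]) cube([650, 22, 85]);
}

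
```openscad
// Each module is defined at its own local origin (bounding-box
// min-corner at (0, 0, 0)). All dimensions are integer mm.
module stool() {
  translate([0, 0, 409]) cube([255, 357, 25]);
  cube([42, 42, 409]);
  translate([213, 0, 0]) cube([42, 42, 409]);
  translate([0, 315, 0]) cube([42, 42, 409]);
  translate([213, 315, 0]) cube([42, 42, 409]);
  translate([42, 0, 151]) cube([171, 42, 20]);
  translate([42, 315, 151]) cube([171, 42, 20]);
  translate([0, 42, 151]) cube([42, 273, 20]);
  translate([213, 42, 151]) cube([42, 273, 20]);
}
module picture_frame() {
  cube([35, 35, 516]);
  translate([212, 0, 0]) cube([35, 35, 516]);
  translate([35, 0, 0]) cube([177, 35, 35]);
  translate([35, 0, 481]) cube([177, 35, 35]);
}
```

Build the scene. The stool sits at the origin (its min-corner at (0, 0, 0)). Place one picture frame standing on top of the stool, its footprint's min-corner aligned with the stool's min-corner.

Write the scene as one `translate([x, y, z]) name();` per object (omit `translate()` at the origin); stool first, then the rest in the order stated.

stool();
translate([0, 0, 434]) picture_frame();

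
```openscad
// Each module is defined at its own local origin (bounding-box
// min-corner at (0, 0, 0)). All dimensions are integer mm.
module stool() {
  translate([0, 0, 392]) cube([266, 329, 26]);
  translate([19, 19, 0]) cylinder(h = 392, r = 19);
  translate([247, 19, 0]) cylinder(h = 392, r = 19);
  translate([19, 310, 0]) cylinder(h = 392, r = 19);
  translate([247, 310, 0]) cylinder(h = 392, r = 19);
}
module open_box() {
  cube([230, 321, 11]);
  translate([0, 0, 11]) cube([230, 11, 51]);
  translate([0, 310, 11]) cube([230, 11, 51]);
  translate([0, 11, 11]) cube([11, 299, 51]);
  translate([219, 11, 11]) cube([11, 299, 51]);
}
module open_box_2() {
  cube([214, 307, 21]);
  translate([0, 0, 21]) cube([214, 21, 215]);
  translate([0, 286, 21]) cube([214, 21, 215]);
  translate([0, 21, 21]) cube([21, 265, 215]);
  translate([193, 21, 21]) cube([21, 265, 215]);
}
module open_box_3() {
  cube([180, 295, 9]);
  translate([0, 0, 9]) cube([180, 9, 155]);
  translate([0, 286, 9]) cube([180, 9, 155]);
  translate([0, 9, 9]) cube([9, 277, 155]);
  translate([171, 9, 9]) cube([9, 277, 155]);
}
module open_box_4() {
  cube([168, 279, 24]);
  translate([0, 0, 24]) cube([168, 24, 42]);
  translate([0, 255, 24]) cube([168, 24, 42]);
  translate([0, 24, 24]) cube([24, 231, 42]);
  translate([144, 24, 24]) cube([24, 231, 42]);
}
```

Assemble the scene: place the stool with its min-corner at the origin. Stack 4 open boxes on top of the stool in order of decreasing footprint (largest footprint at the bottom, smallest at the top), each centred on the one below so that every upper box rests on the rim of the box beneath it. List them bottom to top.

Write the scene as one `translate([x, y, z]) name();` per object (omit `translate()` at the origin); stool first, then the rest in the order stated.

stool();
translate([18, 4, 418]) open_box();
translate([26, 11, 480]) open_box_2();
translate([43, 17, 716]) open_box_3();
translate([49, 25, 880]) open_box_4();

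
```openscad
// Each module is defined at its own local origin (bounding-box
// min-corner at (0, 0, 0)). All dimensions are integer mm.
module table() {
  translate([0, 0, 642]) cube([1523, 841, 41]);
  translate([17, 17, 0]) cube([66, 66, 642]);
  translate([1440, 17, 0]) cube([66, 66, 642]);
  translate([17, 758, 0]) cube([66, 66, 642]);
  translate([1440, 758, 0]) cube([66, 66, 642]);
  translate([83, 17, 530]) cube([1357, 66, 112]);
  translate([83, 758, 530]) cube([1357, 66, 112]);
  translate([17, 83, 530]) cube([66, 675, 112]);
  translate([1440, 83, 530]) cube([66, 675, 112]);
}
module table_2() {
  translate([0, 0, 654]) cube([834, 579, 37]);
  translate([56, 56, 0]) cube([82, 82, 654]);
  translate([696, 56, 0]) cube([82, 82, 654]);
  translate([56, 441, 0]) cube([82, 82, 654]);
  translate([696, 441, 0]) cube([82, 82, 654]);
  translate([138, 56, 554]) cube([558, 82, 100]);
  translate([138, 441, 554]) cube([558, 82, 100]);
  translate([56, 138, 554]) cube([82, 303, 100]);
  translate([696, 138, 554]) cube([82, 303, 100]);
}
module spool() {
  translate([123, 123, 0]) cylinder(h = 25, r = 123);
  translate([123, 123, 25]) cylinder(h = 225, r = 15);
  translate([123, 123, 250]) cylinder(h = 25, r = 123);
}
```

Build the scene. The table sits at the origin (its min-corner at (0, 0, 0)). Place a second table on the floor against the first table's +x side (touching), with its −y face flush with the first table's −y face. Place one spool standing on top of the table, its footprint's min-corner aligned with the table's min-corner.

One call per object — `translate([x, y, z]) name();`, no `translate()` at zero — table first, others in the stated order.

table();
translate([1523, 0, 0]) table_2();
translate([0, 0, 683]) spool();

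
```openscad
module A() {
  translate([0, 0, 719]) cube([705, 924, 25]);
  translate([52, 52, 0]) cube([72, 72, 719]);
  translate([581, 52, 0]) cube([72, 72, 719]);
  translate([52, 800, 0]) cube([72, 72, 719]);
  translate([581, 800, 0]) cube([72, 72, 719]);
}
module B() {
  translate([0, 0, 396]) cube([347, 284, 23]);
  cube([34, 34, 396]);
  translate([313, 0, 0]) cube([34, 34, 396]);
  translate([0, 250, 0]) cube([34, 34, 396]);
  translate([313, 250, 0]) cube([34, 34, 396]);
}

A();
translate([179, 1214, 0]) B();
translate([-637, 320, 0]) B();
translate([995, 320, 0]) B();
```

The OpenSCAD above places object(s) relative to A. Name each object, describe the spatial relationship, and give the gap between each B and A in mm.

Each stool's nearest face is 290 mm from the table's bounding box.

A is a table. B is a stool. Three stools sit around the table at the +y, −x, +x sides. The gap between each stool and the table is 290 mm.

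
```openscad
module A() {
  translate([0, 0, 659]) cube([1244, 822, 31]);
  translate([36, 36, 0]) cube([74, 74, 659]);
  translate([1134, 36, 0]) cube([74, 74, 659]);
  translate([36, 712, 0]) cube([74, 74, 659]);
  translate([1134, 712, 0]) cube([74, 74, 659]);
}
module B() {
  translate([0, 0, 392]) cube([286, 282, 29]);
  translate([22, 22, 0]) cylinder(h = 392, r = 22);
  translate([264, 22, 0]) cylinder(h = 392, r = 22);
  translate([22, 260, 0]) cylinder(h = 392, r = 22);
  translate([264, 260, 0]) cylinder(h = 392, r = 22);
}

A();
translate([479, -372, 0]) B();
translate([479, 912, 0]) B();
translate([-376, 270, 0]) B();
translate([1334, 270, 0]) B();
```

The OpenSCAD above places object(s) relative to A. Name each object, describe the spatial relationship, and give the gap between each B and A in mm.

Each stool's nearest face is 90 mm from the table's bounding box.

A is a table. B is a stool. Four stools sit around the table at the −y, +y, −x, +x sides. The gap between each stool and the table is 90 mm.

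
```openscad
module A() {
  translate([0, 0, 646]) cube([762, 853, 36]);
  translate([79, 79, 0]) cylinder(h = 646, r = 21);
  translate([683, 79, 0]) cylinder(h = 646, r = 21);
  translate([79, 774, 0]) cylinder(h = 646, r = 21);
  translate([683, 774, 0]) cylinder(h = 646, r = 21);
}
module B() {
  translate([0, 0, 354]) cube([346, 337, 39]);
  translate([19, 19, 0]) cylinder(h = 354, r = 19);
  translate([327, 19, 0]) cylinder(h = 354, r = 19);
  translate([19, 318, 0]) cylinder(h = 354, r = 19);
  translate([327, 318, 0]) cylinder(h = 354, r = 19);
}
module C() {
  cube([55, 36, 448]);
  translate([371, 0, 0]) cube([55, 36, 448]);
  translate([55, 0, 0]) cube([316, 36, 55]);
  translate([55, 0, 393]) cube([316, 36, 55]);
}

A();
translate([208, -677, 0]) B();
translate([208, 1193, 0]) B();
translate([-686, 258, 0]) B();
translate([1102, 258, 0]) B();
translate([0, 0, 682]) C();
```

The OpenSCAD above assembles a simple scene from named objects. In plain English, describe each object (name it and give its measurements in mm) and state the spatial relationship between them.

A is a rectangular dining table. The top is 762×853×36 mm with its upper surface at z = 682 mm. It stands on four round legs of 42 mm diameter, each leg's bounding box inset 58 mm from the nearest pair of top edges, running from the floor to the underside of the top.

B is a simple wooden stool: a rectangular seat 346 mm (x) by 337 mm (y), 39 mm thick, top face at z = 393 mm, on four round legs, each 38 mm in diameter. The legs rest on z = 0, each leg's axis is inset half a diameter from the nearest pair of seat edges (so the leg's bounding box is flush with the corner).

C is a picture frame with a 316×338 mm rectangular opening (x by z) and a uniform 55 mm border on every side. Frame depth is 36 mm along y. It is built from two vertical stiles running the full outside height and two horizontal rails spanning the gap between the stiles.

Four stools sit around the table at the −y, +y, −x, +x sides. The picture frame is on top of the table.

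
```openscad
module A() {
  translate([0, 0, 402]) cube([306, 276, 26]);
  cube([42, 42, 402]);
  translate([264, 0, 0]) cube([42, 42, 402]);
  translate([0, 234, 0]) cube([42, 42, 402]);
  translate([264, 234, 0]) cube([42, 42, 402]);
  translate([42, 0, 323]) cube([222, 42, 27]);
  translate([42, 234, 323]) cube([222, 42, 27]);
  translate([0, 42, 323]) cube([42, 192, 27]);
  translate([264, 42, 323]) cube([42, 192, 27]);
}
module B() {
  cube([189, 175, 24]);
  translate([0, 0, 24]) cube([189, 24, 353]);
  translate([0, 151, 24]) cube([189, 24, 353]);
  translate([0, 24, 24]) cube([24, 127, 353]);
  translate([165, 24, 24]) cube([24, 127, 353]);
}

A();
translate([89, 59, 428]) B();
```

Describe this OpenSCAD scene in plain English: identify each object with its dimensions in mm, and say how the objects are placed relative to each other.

A is a four-legged stool. The seat is a 306×276×26 mm slab whose top surface is at z = 428 mm; four square legs, each 42×42 mm in cross-section, run from the floor (z = 0) to the underside of the seat, each flush with a corner of the seat. Four stretchers, 42 mm wide and 27 mm tall, connect adjacent legs with their undersides at z = 323 mm, each running between the inner faces of the legs it joins and aligned with the legs' outer faces on the other axis.

B is an open-topped rectangular box: outside dimensions 189×175×377 mm, with a uniform wall and base thickness of 24 mm. The base is a full 189×175 slab on the floor; four walls sit on top of the base. The front and back walls (the −y and +y sides) span the full width; the two side walls fit between them.

The open box is on top of the stool.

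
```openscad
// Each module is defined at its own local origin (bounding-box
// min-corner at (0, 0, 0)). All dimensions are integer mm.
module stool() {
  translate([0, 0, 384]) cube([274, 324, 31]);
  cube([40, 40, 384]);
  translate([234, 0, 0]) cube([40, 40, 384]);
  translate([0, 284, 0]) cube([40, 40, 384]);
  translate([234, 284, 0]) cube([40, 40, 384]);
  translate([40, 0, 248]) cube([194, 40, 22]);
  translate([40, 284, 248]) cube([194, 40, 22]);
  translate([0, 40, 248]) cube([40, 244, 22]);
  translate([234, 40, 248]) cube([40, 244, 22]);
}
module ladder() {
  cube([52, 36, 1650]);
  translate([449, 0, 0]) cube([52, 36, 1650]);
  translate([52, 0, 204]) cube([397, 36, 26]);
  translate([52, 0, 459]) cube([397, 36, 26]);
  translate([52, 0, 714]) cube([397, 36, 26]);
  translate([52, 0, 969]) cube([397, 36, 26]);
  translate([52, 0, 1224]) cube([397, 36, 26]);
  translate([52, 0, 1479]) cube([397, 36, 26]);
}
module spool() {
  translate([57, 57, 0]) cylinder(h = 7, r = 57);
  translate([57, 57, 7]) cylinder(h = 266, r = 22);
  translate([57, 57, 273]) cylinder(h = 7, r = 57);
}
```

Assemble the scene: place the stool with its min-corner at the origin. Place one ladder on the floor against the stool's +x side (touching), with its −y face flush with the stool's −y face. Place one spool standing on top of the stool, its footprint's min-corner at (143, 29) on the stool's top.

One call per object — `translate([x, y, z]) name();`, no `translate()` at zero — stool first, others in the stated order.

stool();
translate([274, 0, 0]) ladder();
translate([143, 29, 415]) spool();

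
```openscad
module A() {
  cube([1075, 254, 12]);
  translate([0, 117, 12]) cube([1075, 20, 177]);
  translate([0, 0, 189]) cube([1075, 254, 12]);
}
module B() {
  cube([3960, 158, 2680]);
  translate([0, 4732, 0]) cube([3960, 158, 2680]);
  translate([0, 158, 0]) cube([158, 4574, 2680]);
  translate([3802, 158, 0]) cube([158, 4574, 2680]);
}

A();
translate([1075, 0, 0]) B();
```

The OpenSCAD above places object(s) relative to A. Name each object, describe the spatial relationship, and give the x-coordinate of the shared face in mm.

The I-beam's +x face and the house frame's −x face are both at x = 1075 mm.

A is an I-beam. B is a house frame. The house frame is against the I-beam's +x side, with their −y faces flush. The x-coordinate of the shared face is 1075 mm.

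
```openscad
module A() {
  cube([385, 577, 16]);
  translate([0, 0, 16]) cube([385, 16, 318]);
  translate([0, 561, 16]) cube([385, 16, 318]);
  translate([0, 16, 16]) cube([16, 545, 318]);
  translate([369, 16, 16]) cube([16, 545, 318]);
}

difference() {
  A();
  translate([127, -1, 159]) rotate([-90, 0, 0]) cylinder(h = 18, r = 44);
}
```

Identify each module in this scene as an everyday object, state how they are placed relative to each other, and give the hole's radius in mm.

The subtracted cylinder has r = 44 mm.

A is an open box. The open box has a circular hole through its front wall. The hole's radius is 44 mm.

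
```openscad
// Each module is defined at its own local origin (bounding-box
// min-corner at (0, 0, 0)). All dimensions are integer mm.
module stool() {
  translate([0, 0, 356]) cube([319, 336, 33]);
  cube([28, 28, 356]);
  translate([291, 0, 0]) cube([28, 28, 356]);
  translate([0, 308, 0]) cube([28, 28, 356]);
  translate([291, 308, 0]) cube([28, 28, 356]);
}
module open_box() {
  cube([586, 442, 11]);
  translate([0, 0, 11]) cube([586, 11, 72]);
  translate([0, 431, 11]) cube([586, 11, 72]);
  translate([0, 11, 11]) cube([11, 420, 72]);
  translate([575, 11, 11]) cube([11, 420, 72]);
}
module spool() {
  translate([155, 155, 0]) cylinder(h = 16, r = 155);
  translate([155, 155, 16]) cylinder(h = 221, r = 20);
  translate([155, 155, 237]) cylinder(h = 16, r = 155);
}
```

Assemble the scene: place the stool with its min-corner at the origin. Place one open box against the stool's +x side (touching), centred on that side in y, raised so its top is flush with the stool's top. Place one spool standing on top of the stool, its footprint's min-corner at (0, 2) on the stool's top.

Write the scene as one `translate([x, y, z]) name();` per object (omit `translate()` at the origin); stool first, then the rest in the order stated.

stool();
translate([319, -53, 306]) open_box();
translate([0, 2, 389]) spool();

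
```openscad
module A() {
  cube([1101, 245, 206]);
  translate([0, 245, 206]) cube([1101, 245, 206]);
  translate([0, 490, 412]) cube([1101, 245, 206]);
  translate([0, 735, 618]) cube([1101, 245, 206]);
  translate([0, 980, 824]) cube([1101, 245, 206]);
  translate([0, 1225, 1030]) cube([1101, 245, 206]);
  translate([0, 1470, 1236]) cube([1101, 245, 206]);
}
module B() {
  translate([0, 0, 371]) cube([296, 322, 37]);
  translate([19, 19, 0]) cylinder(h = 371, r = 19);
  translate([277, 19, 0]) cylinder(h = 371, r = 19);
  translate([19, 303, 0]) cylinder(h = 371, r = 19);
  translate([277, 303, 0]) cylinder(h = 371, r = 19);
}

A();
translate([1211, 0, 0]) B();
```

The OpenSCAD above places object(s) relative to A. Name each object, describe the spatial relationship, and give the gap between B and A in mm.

The stool's nearest face is 110 mm from the staircase's +x face.

A is a staircase. B is a stool. The stool is on the floor beside the staircase on its +x side. The gap between the stool and the staircase is 110 mm.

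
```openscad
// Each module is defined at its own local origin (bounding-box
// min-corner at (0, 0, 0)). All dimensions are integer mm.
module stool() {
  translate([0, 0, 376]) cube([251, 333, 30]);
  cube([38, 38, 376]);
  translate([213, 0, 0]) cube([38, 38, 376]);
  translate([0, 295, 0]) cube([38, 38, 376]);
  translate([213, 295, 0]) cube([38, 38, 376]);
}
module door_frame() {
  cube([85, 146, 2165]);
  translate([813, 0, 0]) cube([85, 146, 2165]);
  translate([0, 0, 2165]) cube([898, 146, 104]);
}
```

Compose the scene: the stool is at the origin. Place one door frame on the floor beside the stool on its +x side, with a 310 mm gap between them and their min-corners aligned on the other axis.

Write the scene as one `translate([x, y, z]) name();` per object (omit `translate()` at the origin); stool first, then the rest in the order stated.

stool();
translate([561, 0, 0]) door_frame();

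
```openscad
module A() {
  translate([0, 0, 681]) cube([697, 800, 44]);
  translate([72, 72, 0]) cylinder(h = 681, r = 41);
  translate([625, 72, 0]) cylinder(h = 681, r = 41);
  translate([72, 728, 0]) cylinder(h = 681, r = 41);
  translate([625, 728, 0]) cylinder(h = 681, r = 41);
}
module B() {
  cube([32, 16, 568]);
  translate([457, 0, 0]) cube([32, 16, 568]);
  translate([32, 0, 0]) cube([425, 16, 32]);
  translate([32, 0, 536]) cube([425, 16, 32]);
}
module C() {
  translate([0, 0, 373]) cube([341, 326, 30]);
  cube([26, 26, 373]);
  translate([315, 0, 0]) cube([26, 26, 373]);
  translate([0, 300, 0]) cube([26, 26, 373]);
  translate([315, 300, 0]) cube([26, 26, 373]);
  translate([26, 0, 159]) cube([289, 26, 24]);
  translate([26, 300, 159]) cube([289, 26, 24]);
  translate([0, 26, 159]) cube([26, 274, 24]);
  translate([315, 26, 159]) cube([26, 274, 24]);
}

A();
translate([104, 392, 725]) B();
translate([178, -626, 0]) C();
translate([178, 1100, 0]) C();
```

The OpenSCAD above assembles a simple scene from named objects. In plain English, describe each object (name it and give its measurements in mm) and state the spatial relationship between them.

A is a rectangular dining table. The top is 697×800×44 mm with its upper surface at z = 725 mm. It stands on four round legs of 82 mm diameter, each leg's bounding box inset 31 mm from the nearest pair of top edges, running from the floor to the underside of the top.

B is a picture frame with a 425×504 mm rectangular opening (x by z) and a uniform 32 mm border on every side. Frame depth is 16 mm along y. It is built from two vertical stiles running the full outside height and two horizontal rails spanning the gap between the stiles.

C is a four-legged stool. The seat is a 341×326×30 mm slab whose top surface is at z = 403 mm; four square legs, each 26×26 mm in cross-section, run from the floor (z = 0) to the underside of the seat, each flush with a corner of the seat. Four stretchers, 26 mm wide and 24 mm tall, connect adjacent legs with their undersides at z = 159 mm, each running between the inner faces of the legs it joins and aligned with the legs' outer faces on the other axis.

The picture frame is on top of the table, centred. Two stools sit around the table at the −y, +y sides.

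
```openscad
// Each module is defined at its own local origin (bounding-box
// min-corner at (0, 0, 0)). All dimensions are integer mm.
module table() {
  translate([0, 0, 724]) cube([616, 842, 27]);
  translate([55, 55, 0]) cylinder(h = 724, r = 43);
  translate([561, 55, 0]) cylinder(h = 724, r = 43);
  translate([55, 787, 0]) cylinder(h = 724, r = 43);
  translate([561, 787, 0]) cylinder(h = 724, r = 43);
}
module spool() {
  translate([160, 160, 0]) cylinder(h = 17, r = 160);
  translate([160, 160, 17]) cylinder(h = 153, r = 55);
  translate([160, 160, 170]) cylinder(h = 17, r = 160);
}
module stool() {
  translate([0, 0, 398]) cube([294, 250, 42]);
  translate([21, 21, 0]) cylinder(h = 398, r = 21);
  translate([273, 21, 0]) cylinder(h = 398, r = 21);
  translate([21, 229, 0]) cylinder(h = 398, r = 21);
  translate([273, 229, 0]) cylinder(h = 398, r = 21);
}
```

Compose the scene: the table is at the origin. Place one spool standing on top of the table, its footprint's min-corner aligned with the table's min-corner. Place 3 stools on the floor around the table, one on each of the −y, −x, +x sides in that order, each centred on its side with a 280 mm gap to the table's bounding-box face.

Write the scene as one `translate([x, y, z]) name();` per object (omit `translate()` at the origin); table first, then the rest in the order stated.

table();
translate([0, 0, 751]) spool();
translate([161, -530, 0]) stool();
translate([-574, 296, 0]) stool();
translate([896, 296, 0]) stool();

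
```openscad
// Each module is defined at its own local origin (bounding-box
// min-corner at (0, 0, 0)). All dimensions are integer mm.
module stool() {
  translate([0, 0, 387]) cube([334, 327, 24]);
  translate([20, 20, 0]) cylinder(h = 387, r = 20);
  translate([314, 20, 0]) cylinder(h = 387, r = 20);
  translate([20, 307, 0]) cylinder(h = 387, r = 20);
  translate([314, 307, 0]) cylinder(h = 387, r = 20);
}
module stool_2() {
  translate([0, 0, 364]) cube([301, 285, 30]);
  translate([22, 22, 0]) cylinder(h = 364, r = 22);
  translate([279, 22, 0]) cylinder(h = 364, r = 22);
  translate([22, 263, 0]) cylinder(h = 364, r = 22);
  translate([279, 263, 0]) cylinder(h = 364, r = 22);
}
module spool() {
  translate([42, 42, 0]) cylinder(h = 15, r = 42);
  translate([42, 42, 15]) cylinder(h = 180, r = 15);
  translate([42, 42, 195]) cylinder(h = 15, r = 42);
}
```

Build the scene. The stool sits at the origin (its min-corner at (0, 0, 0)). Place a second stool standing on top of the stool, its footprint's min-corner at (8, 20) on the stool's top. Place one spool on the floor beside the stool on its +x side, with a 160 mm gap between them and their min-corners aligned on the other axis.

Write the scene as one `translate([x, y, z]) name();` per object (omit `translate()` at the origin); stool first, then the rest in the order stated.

stool();
translate([8, 20, 411]) stool_2();
translate([494, 0, 0]) spool();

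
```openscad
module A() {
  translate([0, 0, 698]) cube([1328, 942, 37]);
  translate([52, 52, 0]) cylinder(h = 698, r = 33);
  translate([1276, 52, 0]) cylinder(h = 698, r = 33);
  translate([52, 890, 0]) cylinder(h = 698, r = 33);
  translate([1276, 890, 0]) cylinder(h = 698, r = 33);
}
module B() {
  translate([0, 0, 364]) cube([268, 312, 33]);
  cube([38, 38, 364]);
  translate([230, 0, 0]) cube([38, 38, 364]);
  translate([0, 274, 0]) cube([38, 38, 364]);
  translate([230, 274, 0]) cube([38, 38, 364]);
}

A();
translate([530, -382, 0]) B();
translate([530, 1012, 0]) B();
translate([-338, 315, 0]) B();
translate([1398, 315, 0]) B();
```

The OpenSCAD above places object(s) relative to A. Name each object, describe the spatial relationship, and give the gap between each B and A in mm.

Each stool's nearest face is 70 mm from the table's bounding box.

A is a table. B is a stool. Four stools sit around the table at the −y, +y, −x, +x sides. The gap between each stool and the table is 70 mm.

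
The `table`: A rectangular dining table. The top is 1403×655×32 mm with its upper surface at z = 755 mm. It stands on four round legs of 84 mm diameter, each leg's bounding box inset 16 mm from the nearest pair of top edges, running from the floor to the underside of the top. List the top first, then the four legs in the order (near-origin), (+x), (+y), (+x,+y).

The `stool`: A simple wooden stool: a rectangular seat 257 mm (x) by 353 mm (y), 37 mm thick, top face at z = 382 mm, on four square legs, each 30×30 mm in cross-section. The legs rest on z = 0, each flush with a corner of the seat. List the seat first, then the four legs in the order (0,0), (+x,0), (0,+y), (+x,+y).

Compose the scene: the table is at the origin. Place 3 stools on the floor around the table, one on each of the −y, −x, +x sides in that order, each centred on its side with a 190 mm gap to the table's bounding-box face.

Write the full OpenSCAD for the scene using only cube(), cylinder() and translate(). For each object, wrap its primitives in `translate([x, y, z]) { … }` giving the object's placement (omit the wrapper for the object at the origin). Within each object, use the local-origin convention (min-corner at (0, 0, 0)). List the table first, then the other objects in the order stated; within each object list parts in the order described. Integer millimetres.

translate([0, 0, 723]) cube([1403, 655, 32]);
translate([58, 58, 0]) cylinder(h = 723, r = 42);
translate([1345, 58, 0]) cylinder(h = 723, r = 42);
translate([58, 597, 0]) cylinder(h = 723, r = 42);
translate([1345, 597, 0]) cylinder(h = 723, r = 42);
translate([573, -543, 0]) {
  translate([0, 0, 345]) cube([257, 353, 37]);
  cube([30, 30, 345]);
  translate([227, 0, 0]) cube([30, 30, 345]);
  translate([0, 323, 0]) cube([30, 30, 345]);
  translate([227, 323, 0]) cube([30, 30, 345]);
}
translate([-447, 151, 0]) {
  translate([0, 0, 345]) cube([257, 353, 37]);
  cube([30, 30, 345]);
  translate([227, 0, 0]) cube([30, 30, 345]);
  translate([0, 323, 0]) cube([30, 30, 345]);
  translate([227, 323, 0]) cube([30, 30, 345]);
}
translate([1593, 151, 0]) {
  translate([0, 0, 345]) cube([257, 353, 37]);
  cube([30, 30, 345]);
  translate([227, 0, 0]) cube([30, 30, 345]);
  translate([0, 323, 0]) cube([30, 30, 345]);
  translate([227, 323, 0]) cube([30, 30, 345]);
}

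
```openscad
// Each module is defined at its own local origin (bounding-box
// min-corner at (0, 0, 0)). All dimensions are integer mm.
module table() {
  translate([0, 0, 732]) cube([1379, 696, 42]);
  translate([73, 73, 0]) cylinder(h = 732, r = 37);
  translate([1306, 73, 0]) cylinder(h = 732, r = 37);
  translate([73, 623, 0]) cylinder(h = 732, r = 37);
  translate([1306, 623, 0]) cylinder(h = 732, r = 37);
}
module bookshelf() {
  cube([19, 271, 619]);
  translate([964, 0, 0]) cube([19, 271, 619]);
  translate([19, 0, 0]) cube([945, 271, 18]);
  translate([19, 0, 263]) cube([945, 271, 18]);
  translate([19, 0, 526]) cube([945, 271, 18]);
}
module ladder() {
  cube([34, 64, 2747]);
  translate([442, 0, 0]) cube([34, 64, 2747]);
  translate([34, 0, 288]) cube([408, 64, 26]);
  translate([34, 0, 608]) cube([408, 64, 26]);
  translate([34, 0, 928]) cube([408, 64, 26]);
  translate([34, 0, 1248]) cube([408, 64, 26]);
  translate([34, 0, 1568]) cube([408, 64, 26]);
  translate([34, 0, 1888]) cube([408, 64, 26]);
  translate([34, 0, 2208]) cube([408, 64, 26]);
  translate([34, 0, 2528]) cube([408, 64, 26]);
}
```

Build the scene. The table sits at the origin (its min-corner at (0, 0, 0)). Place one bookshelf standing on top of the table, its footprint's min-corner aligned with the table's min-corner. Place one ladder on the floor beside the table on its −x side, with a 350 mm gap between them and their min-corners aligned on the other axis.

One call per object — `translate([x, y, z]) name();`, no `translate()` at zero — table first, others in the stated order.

table();
translate([0, 0, 774]) bookshelf();
translate([-826, 0, 0]) ladder();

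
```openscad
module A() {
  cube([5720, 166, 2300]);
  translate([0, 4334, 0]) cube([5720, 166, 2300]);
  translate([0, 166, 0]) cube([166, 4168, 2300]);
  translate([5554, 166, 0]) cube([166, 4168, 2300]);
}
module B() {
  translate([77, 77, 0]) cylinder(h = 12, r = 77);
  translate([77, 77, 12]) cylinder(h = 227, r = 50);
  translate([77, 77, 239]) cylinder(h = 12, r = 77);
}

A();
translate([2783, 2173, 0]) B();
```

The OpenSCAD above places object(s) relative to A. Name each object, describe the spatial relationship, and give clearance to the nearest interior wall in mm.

A is a house frame. B is a spool. The spool sits inside the house frame, centred. The clearance to the nearest interior wall is 2007 mm.

Clearances: x = 2617, y = 2007; minimum 2007 mm.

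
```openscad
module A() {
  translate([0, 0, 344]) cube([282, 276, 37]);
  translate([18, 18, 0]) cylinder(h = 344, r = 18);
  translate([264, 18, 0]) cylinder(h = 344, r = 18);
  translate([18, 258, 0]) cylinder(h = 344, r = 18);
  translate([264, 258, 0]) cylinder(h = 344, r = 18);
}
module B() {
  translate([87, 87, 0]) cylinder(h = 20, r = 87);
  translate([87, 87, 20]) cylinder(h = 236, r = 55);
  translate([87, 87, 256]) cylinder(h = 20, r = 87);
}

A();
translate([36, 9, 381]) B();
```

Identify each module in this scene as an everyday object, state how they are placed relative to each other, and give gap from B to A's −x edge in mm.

The spool's min-x is at 36; the stool's min-x is 0; gap = 36 mm.

A is a stool. B is a spool. The spool is on top of the stool. The gap from the spool to the stool's −x edge is 36 mm.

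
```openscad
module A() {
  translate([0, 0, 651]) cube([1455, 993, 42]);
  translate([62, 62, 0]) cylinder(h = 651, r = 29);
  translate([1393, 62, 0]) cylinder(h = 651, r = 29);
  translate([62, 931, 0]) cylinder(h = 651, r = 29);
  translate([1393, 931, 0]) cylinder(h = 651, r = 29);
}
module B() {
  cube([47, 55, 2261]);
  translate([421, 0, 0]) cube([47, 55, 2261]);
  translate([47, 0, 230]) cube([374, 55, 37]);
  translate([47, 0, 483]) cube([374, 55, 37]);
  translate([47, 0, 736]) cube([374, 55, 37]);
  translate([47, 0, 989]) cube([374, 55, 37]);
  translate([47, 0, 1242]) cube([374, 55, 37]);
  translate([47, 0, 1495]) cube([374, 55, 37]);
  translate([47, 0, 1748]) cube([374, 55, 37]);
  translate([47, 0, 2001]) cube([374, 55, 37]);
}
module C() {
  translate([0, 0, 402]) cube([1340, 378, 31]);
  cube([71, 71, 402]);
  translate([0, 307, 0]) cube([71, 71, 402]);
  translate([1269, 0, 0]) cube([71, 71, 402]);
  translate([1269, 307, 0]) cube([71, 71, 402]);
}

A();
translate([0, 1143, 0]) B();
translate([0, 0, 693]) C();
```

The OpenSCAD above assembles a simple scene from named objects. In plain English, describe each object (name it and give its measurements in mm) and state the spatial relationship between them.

A is a table: top 1455 mm (x) × 993 mm (y), 42 mm thick, upper face at z = 693 mm, on four round legs of 58 mm diameter, each leg's bounding box inset 33 mm from the nearest pair of top edges, running from z = 0 to the bottom of the top.

B is a straight ladder. Two 47×55 mm vertical rails, 2261 mm tall, stand 468 mm apart (outside-to-outside) with their front faces coplanar on the −y side. 8 rungs, each 55 mm deep and 37 mm tall, span between the inner faces of the rails, front faces flush with the rails. The lowest rung's underside is at z = 230 mm and rungs are spaced 253 mm apart (underside to underside).

C is a long wooden bench with a 1340 mm (x) × 378 mm (y) seat, 31 mm thick, its top surface 433 mm above the floor. Four 71 mm square legs at the seat corners, flush with the edges, run from z = 0 to the seat underside.

The ladder is on the floor beside the table on its +y side. The bench is on top of the table.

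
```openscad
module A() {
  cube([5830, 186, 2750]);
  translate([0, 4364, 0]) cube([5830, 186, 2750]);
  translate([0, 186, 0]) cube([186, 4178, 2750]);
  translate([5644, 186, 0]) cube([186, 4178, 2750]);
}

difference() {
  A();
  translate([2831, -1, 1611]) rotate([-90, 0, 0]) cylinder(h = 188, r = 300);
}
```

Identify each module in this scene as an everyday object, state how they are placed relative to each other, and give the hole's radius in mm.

The subtracted cylinder has r = 300 mm.

A is a house frame. The house frame has a circular hole through its front wall. The hole's radius is 300 mm.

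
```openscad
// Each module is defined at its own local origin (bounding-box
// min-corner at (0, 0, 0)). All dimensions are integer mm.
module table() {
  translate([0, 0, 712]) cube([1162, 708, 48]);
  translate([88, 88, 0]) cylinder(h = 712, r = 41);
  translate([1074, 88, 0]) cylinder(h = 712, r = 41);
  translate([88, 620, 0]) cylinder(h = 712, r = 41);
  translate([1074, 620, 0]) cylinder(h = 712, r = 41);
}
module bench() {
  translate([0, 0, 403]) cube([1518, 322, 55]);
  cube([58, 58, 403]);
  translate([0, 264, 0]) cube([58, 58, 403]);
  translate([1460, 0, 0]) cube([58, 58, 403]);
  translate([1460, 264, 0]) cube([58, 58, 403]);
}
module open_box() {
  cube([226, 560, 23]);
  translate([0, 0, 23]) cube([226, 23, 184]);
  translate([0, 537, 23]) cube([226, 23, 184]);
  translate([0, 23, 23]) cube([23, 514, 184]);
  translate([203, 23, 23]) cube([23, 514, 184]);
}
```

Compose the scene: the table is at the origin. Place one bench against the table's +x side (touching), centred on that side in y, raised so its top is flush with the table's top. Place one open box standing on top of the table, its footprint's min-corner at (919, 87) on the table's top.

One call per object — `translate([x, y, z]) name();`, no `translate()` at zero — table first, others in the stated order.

table();
translate([1162, 193, 302]) bench();
translate([919, 87, 760]) open_box();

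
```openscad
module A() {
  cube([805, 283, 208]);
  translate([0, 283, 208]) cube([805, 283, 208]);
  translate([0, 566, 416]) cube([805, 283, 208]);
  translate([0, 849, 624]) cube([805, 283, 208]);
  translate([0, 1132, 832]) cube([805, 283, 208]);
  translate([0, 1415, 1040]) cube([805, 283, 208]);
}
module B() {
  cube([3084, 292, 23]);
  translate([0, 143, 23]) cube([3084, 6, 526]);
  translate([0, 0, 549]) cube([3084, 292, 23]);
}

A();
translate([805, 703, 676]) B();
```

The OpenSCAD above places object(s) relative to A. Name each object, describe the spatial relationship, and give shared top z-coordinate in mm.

A is a staircase. B is an I-beam. The I-beam is beside the staircase with their tops flush at z = 1248. The shared top z-coordinate is 1248 mm.

Both tops at z = 1248 mm.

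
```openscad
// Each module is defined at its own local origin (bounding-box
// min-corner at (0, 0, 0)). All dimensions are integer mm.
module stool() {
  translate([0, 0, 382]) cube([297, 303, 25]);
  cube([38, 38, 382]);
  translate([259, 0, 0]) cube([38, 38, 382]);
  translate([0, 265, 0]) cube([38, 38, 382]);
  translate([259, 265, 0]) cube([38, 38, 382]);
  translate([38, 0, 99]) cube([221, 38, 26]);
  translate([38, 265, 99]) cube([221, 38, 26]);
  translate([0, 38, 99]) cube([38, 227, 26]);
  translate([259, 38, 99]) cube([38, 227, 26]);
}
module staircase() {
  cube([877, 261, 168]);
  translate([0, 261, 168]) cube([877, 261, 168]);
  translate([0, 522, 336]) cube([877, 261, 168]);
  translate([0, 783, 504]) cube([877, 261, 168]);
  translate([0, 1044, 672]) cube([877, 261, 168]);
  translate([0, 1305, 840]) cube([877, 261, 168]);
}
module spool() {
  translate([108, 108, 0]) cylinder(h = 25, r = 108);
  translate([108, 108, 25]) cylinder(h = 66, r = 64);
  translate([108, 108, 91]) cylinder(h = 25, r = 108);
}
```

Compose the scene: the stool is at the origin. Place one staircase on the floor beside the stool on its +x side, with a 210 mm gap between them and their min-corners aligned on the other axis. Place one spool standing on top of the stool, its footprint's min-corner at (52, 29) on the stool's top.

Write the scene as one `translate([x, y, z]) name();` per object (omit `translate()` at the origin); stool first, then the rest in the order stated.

stool();
translate([507, 0, 0]) staircase();
translate([52, 29, 407]) spool();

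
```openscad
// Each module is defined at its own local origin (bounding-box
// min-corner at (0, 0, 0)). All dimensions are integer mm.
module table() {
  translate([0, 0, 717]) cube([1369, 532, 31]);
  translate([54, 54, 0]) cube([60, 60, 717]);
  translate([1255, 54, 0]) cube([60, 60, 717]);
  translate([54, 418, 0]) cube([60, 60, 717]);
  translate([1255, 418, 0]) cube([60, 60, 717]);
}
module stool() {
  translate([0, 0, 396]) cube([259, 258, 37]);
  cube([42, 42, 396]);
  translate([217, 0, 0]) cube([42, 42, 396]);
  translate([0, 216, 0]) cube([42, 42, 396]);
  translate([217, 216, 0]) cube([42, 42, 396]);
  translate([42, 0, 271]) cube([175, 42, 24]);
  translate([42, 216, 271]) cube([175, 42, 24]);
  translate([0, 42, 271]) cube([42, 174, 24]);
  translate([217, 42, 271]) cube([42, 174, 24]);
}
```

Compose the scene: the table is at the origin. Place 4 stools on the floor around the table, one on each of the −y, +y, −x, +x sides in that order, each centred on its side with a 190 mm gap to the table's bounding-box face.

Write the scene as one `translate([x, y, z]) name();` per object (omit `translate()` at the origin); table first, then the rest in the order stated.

table();
translate([555, -448, 0]) stool();
translate([555, 722, 0]) stool();
translate([-449, 137, 0]) stool();
translate([1559, 137, 0]) stool();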